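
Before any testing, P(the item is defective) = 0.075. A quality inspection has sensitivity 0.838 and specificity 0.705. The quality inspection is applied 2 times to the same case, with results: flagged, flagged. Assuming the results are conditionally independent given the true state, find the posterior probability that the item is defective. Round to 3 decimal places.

With H the event that the item is defective, the joint likelihood of the observed sequence is P(data|H) = 0.838·0.838 = 0.70224 and P(data|¬H) = 0.295·0.295 = 0.087025.
Bayes: P(H|data) = 0.075·0.70224 / (0.075·0.70224 + 0.925·0.087025) = 0.052668/0.13317 = 0.3955.

Posterior P(H) ≈ 0.396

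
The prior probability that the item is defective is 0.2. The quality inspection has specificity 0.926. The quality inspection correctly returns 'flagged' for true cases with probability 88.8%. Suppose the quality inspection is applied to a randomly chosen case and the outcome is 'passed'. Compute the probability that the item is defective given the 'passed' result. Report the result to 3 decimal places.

Let H be the event that the item is defective. P(H) = 0.2, so P(¬H) = 0.8. With E the 'passed' result, P(E|H) = 0.112 and P(E|¬H) = 0.926.
P(E) = 0.112·0.2 + 0.926·0.8 = 0.022400 + 0.74080 = 0.76320.
By Bayes' theorem, P(H|E) = 0.022400 / 0.76320 = 0.029.

P(H | E) ≈ 0.029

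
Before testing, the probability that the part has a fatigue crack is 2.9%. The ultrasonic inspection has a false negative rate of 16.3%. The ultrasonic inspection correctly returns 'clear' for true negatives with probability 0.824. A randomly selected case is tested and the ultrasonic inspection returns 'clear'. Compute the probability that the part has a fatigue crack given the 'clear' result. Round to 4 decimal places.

P(H | E) ≈ 0.0059

Let H be the event that the part has a fatigue crack. P(H) = 0.029, so P(¬H) = 0.971. With E the 'clear' result, P(E|H) = 0.163 and P(E|¬H) = 0.824.
P(E) = 0.163·0.029 + 0.824·0.971 = 0.0047270 + 0.80010 = 0.80483.
By Bayes' theorem, P(H|E) = 0.0047270 / 0.80483 = 0.0059.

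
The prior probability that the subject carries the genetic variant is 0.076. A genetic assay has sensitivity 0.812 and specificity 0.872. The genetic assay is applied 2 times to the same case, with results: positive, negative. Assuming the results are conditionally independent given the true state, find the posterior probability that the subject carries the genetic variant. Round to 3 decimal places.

Let H be the event that the subject carries the genetic variant; start with P(H) = 0.076. P('positive'|H) = 0.812, P('positive'|¬H) = 0.128.
Update on result 1 ('positive'): P(H) ← 0.812·0.0760 / (0.812·0.0760 + 0.128·0.9240) = 0.061712/0.17998 = 0.3429.
Update on result 2 ('negative'): P(H) ← 0.188·0.3429 / (0.188·0.3429 + 0.872·0.6571) = 0.064460/0.63747 = 0.1011.

Posterior P(H) ≈ 0.101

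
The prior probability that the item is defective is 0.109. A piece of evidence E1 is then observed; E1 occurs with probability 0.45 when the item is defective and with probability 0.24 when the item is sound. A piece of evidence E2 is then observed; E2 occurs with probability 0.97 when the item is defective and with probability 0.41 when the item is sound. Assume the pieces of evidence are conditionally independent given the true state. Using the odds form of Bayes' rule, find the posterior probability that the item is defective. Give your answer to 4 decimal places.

Posterior probability ≈ 0.3518

Prior odds = 0.109/(1−0.109) = 0.12233.
Likelihood ratio for E1 = 0.45/0.24 = 1.8750.
Likelihood ratio for E2 = 0.97/0.41 = 2.3659.
Posterior odds = prior odds × LR₁ × LR₂ = 0.54267.
Posterior probability = odds/(1+odds) = 0.54267/1.5427 = 0.3518.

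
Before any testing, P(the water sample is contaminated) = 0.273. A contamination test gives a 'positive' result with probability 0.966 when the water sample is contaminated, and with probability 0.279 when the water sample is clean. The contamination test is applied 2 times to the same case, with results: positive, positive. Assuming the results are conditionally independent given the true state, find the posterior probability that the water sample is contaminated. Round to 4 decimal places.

Let H be the event that the water sample is contaminated; start with P(H) = 0.273. P('positive'|H) = 0.966, P('positive'|¬H) = 0.279.
Update on result 1 ('positive'): P(H) ← 0.966·0.2730 / (0.966·0.2730 + 0.279·0.7270) = 0.26372/0.46655 = 0.5653.
Update on result 2 ('positive'): P(H) ← 0.966·0.5653 / (0.966·0.5653 + 0.279·0.4347) = 0.54603/0.66733 = 0.8182.

Posterior P(H) ≈ 0.8182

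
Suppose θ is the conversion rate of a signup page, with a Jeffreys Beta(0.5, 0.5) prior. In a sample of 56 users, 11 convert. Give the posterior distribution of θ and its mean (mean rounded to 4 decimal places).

Observing 11 successes and 45 failures updates Beta(0.5, 0.5) by adding the success and failure counts to the two shape parameters: α = 0.5+11 = 11.5, β = 0.5+45 = 45.5.
E[θ | data] = 11.5/(11.5+45.5) = 0.2018.

Posterior: Beta(11.5, 45.5); mean ≈ 0.2018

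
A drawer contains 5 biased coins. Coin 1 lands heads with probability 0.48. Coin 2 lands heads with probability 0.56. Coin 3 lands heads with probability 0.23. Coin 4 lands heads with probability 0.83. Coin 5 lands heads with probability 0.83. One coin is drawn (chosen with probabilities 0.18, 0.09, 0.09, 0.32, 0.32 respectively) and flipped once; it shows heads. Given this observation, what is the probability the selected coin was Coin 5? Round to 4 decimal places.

Posterior probability ≈ 0.3857

P(heads|C1) = 0.48; P(heads|C2) = 0.56; P(heads|C3) = 0.23; P(heads|C4) = 0.83; P(heads|C5) = 0.83.
Prior × likelihood for each source: 0.18·0.48=0.08640, 0.09·0.56=0.05040, 0.09·0.23=0.02070, 0.32·0.83=0.2656, 0.32·0.83=0.2656. Summing gives P(heads) = 0.68870.
P(Coin 5 | heads) = 0.2656 / 0.68870 = 0.3857.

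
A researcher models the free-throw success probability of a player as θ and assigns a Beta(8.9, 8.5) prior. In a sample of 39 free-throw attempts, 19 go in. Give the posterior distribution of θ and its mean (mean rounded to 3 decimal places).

Posterior: Beta(27.9, 28.5); mean ≈ 0.495

Observing 19 successes and 20 failures updates Beta(8.9, 8.5) by adding the success and failure counts to the two shape parameters: α = 8.9+19 = 27.9, β = 8.5+20 = 28.5.
Posterior mean = α/(α+β) = 27.9/56.4 = 0.495.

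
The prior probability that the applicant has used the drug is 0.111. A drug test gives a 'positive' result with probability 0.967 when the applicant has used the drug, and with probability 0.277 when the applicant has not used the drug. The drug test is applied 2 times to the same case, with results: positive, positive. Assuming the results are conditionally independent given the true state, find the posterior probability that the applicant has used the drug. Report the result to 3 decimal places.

Let H be the event that the applicant has used the drug; start with P(H) = 0.111. P('positive'|H) = 0.967, P('positive'|¬H) = 0.277.
Update on result 1 ('positive'): P(H) ← 0.967·0.1110 / (0.967·0.1110 + 0.277·0.8890) = 0.10734/0.35359 = 0.3036.
Update on result 2 ('positive'): P(H) ← 0.967·0.3036 / (0.967·0.3036 + 0.277·0.6964) = 0.29355/0.48646 = 0.6034.

Posterior P(H) ≈ 0.603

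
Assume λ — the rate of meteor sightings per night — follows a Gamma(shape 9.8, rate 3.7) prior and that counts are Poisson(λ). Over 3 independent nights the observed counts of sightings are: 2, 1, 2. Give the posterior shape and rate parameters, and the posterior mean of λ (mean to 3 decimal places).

Posterior: Gamma(shape=14.8, rate=6.7); mean ≈ 2.209

The Poisson likelihood adds the total count to the shape and the number of exposure periods to the rate. Here ∑xᵢ = 5 and n = 3, so shape 9.8→14.8 and rate 3.7→6.7.
Posterior mean = shape/rate = 14.8/6.7 = 2.209.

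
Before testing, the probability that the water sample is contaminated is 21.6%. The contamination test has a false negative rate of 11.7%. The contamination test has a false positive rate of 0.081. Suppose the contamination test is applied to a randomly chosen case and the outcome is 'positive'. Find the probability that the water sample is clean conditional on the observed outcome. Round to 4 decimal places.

Let H be the event that the water sample is contaminated. P(H) = 0.216, so P(¬H) = 0.784. With E the 'positive' result, P(E|H) = 0.883 and P(E|¬H) = 0.081.
P(E) = 0.883·0.216 + 0.081·0.784 = 0.19073 + 0.063504 = 0.25423.
By Bayes' theorem, P(H|E) = 0.19073 / 0.25423 = 0.7502. Hence P(¬H|E) = 1 − 0.7502 = 0.2498.

P(¬H | E) ≈ 0.2498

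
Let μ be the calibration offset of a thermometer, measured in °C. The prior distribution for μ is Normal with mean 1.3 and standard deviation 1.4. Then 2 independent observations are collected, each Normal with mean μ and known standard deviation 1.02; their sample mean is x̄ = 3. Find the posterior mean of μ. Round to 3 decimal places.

Posterior mean ≈ 2.643

Prior precision 1/τ₀² = 1/1.4² = 0.510204; data precision n/σ² = 2/1.02² = 1.92234.
Posterior precision = 0.510204 + 1.92234 = 2.43254.
Posterior mean = (0.510204·1.3 + 1.92234·3) / 2.43254 = 2.643.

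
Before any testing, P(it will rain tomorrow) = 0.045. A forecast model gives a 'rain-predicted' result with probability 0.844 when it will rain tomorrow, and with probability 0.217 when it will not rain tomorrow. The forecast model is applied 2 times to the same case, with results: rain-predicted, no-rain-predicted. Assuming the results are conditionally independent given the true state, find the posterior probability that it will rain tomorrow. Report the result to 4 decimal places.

With H the event that it will rain tomorrow, the joint likelihood of the observed sequence is P(data|H) = 0.844·0.156 = 0.13166 and P(data|¬H) = 0.217·0.783 = 0.16991.
Bayes: P(H|data) = 0.045·0.13166 / (0.045·0.13166 + 0.955·0.16991) = 0.0059249/0.16819 = 0.0352.

Posterior P(H) ≈ 0.0352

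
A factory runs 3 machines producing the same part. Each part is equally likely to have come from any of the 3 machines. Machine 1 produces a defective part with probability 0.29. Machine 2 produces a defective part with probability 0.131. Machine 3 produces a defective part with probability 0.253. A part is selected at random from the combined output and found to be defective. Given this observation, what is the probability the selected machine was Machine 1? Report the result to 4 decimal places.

Posterior probability ≈ 0.4303

P(defective|M1) = 0.29; P(defective|M2) = 0.131; P(defective|M3) = 0.253.
Prior × likelihood for each source: 0.333333·0.29=0.09667, 0.333333·0.131=0.04367, 0.333333·0.253=0.08433. Summing gives P(defective) = 0.22467.
P(Machine 1 | defective) = 0.09667 / 0.22467 = 0.4303.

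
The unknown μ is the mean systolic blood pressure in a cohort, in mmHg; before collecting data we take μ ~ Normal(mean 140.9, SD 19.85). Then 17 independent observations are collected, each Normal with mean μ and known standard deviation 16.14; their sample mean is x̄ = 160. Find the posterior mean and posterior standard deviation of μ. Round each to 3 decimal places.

Posterior mean ≈ 159.285; posterior SD ≈ 3.841

Prior precision 1/τ₀² = 1/19.85² = 0.00253793; data precision n/σ² = 17/16.14² = 0.0652592.
Posterior precision = 0.00253793 + 0.0652592 = 0.0677971, giving posterior SD = 1/√0.0677971 = 3.841.
Posterior mean = (0.00253793·140.9 + 0.0652592·160) / 0.0677971 = 159.285.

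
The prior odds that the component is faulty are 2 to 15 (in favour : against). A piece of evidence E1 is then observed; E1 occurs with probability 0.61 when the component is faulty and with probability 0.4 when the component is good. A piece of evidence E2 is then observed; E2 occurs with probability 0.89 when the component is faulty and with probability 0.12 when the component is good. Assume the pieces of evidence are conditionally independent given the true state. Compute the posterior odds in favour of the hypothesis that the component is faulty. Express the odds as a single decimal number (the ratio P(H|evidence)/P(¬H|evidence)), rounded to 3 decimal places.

Posterior odds ≈ 1.508

Prior odds = 2/15 = 0.13333. In log-odds, ln(0.13333) = -2.0149.
Add log likelihood ratios: ln(1.5250) + ln(7.4167) = 2.4257.
Posterior log-odds = 0.41082, so posterior odds = exp(0.41082) = 1.5081.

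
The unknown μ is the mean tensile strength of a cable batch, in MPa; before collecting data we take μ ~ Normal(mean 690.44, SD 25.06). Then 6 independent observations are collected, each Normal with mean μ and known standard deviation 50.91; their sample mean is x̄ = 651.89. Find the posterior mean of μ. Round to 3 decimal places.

Prior precision 1/τ₀² = 1/25.06² = 0.00159235; data precision n/σ² = 6/50.91² = 0.00231497.
Posterior precision = 0.00159235 + 0.00231497 = 0.00390732.
Posterior mean = (0.00159235·690.44 + 0.00231497·651.89) / 0.00390732 = 667.600.

Posterior mean ≈ 667.600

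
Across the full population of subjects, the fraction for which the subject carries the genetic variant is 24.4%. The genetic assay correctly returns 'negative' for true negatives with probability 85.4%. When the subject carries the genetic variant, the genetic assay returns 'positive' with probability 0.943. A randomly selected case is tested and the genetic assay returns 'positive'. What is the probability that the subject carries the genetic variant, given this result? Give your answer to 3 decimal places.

Write H for 'the subject carries the genetic variant'. Prior odds H:¬H = 0.244/0.756 = 0.32275. For the 'positive' outcome, the likelihood ratio is 0.943/0.146 = 6.4589.
Posterior odds = 0.32275 × 6.4589 = 2.0846, so P(H|E) = 2.0846/(1+2.0846) = 0.676.

P(H | E) ≈ 0.676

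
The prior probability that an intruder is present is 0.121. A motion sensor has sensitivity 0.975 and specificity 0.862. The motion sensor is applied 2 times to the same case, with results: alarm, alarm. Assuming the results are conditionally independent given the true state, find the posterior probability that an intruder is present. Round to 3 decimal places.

Posterior P(H) ≈ 0.873

Let H be the event that an intruder is present; start with P(H) = 0.121. P('alarm'|H) = 0.975, P('alarm'|¬H) = 0.138.
Update on result 1 ('alarm'): P(H) ← 0.975·0.1210 / (0.975·0.1210 + 0.138·0.8790) = 0.11797/0.23928 = 0.4930.
Update on result 2 ('alarm'): P(H) ← 0.975·0.4930 / (0.975·0.4930 + 0.138·0.5070) = 0.48072/0.55068 = 0.8730.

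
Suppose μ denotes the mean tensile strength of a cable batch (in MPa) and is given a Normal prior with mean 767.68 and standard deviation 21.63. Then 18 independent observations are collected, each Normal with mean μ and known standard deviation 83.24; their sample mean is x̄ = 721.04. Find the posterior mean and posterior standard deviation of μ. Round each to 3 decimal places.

Prior precision 1/τ₀² = 1/21.63² = 0.00213741; data precision n/σ² = 18/83.24² = 0.00259782.
Posterior precision = 0.00213741 + 0.00259782 = 0.00473522, giving posterior SD = 1/√0.00473522 = 14.532.
Posterior mean = (0.00213741·767.68 + 0.00259782·721.04) / 0.00473522 = 742.093.

Posterior mean ≈ 742.093; posterior SD ≈ 14.532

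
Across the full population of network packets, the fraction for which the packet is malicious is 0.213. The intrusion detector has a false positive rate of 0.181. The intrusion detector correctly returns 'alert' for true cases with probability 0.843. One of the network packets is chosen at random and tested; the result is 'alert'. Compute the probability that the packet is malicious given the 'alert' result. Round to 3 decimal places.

P(H | E) ≈ 0.558

Write H for 'the packet is malicious'. Prior odds H:¬H = 0.213/0.787 = 0.27065. For the 'alert' outcome, the likelihood ratio is 0.843/0.181 = 4.6575.
Posterior odds = 0.27065 × 4.6575 = 1.2605, so P(H|E) = 1.2605/(1+1.2605) = 0.558.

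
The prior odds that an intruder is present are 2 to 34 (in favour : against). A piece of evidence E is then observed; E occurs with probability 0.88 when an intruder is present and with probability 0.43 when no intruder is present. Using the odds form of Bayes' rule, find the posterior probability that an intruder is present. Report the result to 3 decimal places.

Posterior probability ≈ 0.107

Prior odds = 2/34 = 0.058824. In log-odds, ln(0.058824) = -2.8332.
Add log likelihood ratio: ln(2.0465) = 0.71614.
Posterior log-odds = -2.1171, so posterior odds = exp(-2.1171) = 0.12038. Converting, P(H|E) = 0.12038/1.1204 = 0.107.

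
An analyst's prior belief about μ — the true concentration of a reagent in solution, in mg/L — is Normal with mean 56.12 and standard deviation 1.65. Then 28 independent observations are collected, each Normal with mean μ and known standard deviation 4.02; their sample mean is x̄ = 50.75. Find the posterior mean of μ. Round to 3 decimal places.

With known σ, the Normal prior is conjugate. Weight on the data is w = (n/σ²)/(n/σ² + 1/τ₀²) = 1.73263/(1.73263+0.367309) = 0.82509.
Posterior mean = w·x̄ + (1−w)·μ₀ = 0.82509·50.75 + 0.17491·56.12 = 51.689.

Posterior mean ≈ 51.689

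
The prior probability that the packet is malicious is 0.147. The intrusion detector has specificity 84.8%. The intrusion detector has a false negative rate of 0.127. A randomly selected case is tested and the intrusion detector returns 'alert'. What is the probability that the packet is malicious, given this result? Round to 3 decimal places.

P(H | E) ≈ 0.497

Write H for 'the packet is malicious'. Prior odds H:¬H = 0.147/0.853 = 0.17233. For the 'alert' outcome, the likelihood ratio is 0.873/0.152 = 5.7434.
Posterior odds = 0.17233 × 5.7434 = 0.98978, so P(H|E) = 0.98978/(1+0.98978) = 0.497.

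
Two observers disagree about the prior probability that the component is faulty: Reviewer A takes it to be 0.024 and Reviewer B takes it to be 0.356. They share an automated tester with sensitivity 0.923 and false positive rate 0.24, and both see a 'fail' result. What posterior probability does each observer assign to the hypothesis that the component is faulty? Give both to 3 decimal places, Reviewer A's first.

Reviewer A: 0.086; Reviewer B: 0.680

The likelihood ratio for a 'fail' result is 0.923/0.24 = 3.8458.
Reviewer A: prior odds 0.024/0.976 = 0.024590; posterior odds 0.094570; posterior probability 0.086.
Reviewer B: prior odds 0.356/0.644 = 0.55280; posterior odds 2.1260; posterior probability 0.680.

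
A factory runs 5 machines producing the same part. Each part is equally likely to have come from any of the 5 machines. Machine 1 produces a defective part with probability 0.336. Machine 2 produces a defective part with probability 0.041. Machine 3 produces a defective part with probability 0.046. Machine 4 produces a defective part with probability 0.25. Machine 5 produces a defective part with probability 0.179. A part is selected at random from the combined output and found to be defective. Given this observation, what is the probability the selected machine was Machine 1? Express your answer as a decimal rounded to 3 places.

Posterior probability ≈ 0.394

Tabulate prior·likelihood by source: [1] prior 0.2, lik 0.336, product 0.06720; [2] prior 0.2, lik 0.041, product 0.008200; [3] prior 0.2, lik 0.046, product 0.009200; [4] prior 0.2, lik 0.25, product 0.05000; [5] prior 0.2, lik 0.179, product 0.03580.
Normalizing constant = 0.17040; the posterior for Machine 1 is its product over the sum, 0.06720/0.17040 = 0.394.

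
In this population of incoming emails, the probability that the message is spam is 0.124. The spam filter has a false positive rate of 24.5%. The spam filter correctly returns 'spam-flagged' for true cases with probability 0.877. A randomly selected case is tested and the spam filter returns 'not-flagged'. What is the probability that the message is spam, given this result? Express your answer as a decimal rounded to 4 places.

P(H | E) ≈ 0.0225

Let H be the event that the message is spam. P(H) = 0.124, so P(¬H) = 0.876. With E the 'not-flagged' result, P(E|H) = 0.123 and P(E|¬H) = 0.755.
P(E) = 0.123·0.124 + 0.755·0.876 = 0.015252 + 0.66138 = 0.67663.
By Bayes' theorem, P(H|E) = 0.015252 / 0.67663 = 0.0225.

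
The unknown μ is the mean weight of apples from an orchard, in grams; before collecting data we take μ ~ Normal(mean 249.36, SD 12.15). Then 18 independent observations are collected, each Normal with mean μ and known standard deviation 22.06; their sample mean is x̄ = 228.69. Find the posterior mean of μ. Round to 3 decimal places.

With known σ, the Normal prior is conjugate. Weight on the data is w = (n/σ²)/(n/σ² + 1/τ₀²) = 0.0369881/(0.0369881+0.00677404) = 0.84521.
Posterior mean = w·x̄ + (1−w)·μ₀ = 0.84521·228.69 + 0.15479·249.36 = 231.890.

Posterior mean ≈ 231.890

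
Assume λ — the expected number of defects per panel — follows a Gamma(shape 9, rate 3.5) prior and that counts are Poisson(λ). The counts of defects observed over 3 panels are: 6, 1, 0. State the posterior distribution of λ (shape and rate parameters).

Posterior: Gamma(shape=16, rate=6.5)

Total count ∑xᵢ = 7 over n = 3 panels.
Gamma is conjugate to the Poisson likelihood: posterior is Gamma(shape = 9+7 = 16, rate = 3.5+3 = 6.5).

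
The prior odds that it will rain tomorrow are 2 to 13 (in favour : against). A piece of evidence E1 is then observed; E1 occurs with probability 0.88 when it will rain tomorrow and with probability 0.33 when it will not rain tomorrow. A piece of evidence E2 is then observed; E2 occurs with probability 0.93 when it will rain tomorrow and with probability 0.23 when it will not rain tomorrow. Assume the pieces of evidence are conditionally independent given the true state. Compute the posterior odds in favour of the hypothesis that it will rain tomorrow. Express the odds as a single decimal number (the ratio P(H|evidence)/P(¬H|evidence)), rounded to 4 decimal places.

Prior odds = 2/13 = 0.15385. In log-odds, ln(0.15385) = -1.8718.
Add log likelihood ratios: ln(2.6667) + ln(4.0435) = 2.3779.
Posterior log-odds = 0.50613, so posterior odds = exp(0.50613) = 1.6589.

Posterior odds ≈ 1.6589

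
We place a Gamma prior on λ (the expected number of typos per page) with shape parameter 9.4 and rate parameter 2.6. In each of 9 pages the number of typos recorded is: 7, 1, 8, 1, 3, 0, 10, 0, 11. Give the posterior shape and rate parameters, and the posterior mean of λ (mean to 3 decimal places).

Posterior: Gamma(shape=50.4, rate=11.6); mean ≈ 4.345

Total count ∑xᵢ = 41 over n = 9 pages.
Gamma is conjugate to the Poisson likelihood: posterior is Gamma(shape = 9.4+41 = 50.4, rate = 2.6+9 = 11.6).
Posterior mean = shape/rate = 50.4/11.6 = 4.345.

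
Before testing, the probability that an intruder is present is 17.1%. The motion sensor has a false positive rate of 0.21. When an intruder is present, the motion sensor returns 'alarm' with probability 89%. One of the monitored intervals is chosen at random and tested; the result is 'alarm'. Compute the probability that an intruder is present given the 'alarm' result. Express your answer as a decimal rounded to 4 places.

Let H be the event that an intruder is present. P(H) = 0.171, so P(¬H) = 0.829. With E the 'alarm' result, P(E|H) = 0.89 and P(E|¬H) = 0.21.
P(E) = 0.89·0.171 + 0.21·0.829 = 0.15219 + 0.17409 = 0.32628.
By Bayes' theorem, P(H|E) = 0.15219 / 0.32628 = 0.4664.

P(H | E) ≈ 0.4664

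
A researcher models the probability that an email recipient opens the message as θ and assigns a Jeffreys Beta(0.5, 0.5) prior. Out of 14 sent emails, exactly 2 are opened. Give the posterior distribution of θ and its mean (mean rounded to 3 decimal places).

Posterior: Beta(2.5, 12.5); mean ≈ 0.167

Observing 2 successes and 12 failures updates Beta(0.5, 0.5) by adding the success and failure counts to the two shape parameters: α = 0.5+2 = 2.5, β = 0.5+12 = 12.5.
E[θ | data] = 2.5/(2.5+12.5) = 0.167.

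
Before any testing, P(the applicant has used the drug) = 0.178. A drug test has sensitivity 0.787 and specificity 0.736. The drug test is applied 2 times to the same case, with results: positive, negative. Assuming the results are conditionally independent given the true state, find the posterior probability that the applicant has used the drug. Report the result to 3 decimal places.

Let H be the event that the applicant has used the drug; start with P(H) = 0.178. P('positive'|H) = 0.787, P('positive'|¬H) = 0.264.
Update on result 1 ('positive'): P(H) ← 0.787·0.1780 / (0.787·0.1780 + 0.264·0.8220) = 0.14009/0.35709 = 0.3923.
Update on result 2 ('negative'): P(H) ← 0.213·0.3923 / (0.213·0.3923 + 0.736·0.6077) = 0.083559/0.53083 = 0.1574.

Posterior P(H) ≈ 0.157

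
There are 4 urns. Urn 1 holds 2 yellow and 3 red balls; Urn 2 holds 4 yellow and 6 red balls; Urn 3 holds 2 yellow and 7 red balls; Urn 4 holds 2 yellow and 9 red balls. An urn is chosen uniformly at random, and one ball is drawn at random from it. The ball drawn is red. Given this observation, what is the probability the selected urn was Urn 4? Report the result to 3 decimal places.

Posterior probability ≈ 0.293

P(red|Urn 1) = 0.6; P(red|Urn 2) = 0.6; P(red|Urn 3) = 0.7778; P(red|Urn 4) = 0.8182.
Prior × likelihood for each source: 0.25·0.6=0.1500, 0.25·0.6=0.1500, 0.25·0.7778=0.1944, 0.25·0.8182=0.2045. Summing gives P(red) = 0.69899.
P(Urn 4 | red) = 0.2045 / 0.69899 = 0.293.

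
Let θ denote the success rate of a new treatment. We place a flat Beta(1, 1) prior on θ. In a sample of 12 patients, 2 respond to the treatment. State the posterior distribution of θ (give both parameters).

The binomial likelihood is conjugate to the Beta prior: with 2 successes and 10 failures, the posterior is Beta(1+2, 1+10) = Beta(3, 11).

Posterior: Beta(3, 11)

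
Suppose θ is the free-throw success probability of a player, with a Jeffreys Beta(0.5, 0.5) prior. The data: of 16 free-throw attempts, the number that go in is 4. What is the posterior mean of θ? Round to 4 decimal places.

Observing 4 successes and 12 failures updates Beta(0.5, 0.5) by adding the success and failure counts to the two shape parameters: α = 0.5+4 = 4.5, β = 0.5+12 = 12.5.
E[θ | data] = 4.5/(4.5+12.5) = 0.2647.

Posterior mean ≈ 0.2647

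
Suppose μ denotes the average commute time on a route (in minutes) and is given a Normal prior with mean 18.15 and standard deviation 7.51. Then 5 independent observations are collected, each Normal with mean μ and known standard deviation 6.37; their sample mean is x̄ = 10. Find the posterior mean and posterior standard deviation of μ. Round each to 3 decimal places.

Posterior mean ≈ 11.025; posterior SD ≈ 2.664

With known σ, the Normal prior is conjugate. Weight on the data is w = (n/σ²)/(n/σ² + 1/τ₀²) = 0.123223/(0.123223+0.0177305) = 0.87421.
Posterior mean = w·x̄ + (1−w)·μ₀ = 0.87421·10 + 0.12579·18.15 = 11.025. Posterior variance = 1/(0.123223+0.0177305) = 7.09455, so SD = 2.664.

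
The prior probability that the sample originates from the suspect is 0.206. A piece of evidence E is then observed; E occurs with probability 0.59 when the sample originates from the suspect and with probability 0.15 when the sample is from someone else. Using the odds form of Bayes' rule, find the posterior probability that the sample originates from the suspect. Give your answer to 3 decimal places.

Prior odds = 0.206/(1−0.206) = 0.25945. In log-odds, ln(0.25945) = -1.3492.
Add log likelihood ratio: ln(3.9333) = 1.3695.
Posterior log-odds = 0.020280, so posterior odds = exp(0.020280) = 1.0205. Converting, P(H|E) = 1.0205/2.0205 = 0.505.

Posterior probability ≈ 0.505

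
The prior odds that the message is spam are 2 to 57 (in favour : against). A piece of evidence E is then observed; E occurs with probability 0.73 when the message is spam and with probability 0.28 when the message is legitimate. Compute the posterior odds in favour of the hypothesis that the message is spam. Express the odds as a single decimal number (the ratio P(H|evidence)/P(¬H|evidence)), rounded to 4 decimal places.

Prior odds = 2/57 = 0.035088.
Likelihood ratio for E = 0.73/0.28 = 2.6071.
Posterior odds = prior odds × LR = 0.091479.

Posterior odds ≈ 0.0915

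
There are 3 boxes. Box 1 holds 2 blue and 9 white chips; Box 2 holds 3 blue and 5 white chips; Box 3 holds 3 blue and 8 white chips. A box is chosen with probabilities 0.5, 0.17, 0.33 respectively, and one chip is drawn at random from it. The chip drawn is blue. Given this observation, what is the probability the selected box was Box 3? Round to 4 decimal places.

P(blue|Box 1) = 0.1818; P(blue|Box 2) = 0.375; P(blue|Box 3) = 0.2727.
Prior × likelihood for each source: 0.5·0.1818=0.09091, 0.17·0.375=0.06375, 0.33·0.2727=0.09000. Summing gives P(blue) = 0.24466.
P(Box 3 | blue) = 0.09000 / 0.24466 = 0.3679.

Posterior probability ≈ 0.3679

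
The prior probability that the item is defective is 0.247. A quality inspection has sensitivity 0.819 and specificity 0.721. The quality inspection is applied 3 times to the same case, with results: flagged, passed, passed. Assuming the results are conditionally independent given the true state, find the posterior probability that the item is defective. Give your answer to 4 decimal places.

Posterior P(H) ≈ 0.0572

With H the event that the item is defective, the joint likelihood of the observed sequence is P(data|H) = 0.819·0.181·0.181 = 0.026831 and P(data|¬H) = 0.279·0.721·0.721 = 0.14504.
Bayes: P(H|data) = 0.247·0.026831 / (0.247·0.026831 + 0.753·0.14504) = 0.0066273/0.11584 = 0.0572.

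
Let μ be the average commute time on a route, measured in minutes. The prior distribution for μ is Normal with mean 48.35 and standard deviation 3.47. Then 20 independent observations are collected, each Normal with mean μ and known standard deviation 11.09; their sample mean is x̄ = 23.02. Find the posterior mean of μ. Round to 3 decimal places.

Prior precision 1/τ₀² = 1/3.47² = 0.0830503; data precision n/σ² = 20/11.09² = 0.162617.
Posterior precision = 0.0830503 + 0.162617 = 0.245668.
Posterior mean = (0.0830503·48.35 + 0.162617·23.02) / 0.245668 = 31.583.

Posterior mean ≈ 31.583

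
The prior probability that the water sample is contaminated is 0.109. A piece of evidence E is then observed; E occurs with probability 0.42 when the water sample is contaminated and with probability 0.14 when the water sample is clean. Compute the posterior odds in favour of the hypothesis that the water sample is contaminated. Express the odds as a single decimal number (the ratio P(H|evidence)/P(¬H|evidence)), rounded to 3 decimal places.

Prior odds = 0.109/(1−0.109) = 0.12233. In log-odds, ln(0.12233) = -2.1010.
Add log likelihood ratio: ln(3.0000) = 1.0986.
Posterior log-odds = -1.0024, so posterior odds = exp(-1.0024) = 0.36700.

Posterior odds ≈ 0.367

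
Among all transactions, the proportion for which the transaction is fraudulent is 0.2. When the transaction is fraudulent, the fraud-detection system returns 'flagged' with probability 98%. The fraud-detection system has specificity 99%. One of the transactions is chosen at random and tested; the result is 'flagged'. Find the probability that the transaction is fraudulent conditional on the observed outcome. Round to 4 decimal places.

P(H | E) ≈ 0.9608

Let H be the event that the transaction is fraudulent. P(H) = 0.2, so P(¬H) = 0.8. With E the 'flagged' result, P(E|H) = 0.98 and P(E|¬H) = 0.01.
P(E) = 0.98·0.2 + 0.01·0.8 = 0.19600 + 0.0080000 = 0.20400.
By Bayes' theorem, P(H|E) = 0.19600 / 0.20400 = 0.9608.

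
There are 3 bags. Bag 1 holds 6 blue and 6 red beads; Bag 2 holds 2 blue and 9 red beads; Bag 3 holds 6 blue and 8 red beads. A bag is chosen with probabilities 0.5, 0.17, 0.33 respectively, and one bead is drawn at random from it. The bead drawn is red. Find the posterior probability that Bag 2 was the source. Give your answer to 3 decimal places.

Posterior probability ≈ 0.241

P(red|Bag 1) = 0.5; P(red|Bag 2) = 0.8182; P(red|Bag 3) = 0.5714.
Prior × likelihood for each source: 0.5·0.5=0.2500, 0.17·0.8182=0.1391, 0.33·0.5714=0.1886. Summing gives P(red) = 0.57766.
P(Bag 2 | red) = 0.1391 / 0.57766 = 0.241.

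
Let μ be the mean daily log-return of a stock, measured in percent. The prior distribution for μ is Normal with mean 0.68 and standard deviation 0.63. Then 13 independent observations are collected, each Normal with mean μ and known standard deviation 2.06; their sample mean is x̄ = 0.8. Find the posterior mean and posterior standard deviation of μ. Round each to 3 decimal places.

Posterior mean ≈ 0.746; posterior SD ≈ 0.423

With known σ, the Normal prior is conjugate. Weight on the data is w = (n/σ²)/(n/σ² + 1/τ₀²) = 3.06344/(3.06344+2.51953) = 0.54871.
Posterior mean = w·x̄ + (1−w)·μ₀ = 0.54871·0.8 + 0.45129·0.68 = 0.746. Posterior variance = 1/(3.06344+2.51953) = 0.179116, so SD = 0.423.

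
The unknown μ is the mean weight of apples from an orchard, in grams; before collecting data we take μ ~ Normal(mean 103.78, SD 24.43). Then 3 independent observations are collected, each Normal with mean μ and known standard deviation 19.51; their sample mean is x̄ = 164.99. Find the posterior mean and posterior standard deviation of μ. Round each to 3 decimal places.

Prior precision 1/τ₀² = 1/24.43² = 0.00167553; data precision n/σ² = 3/19.51² = 0.00788146.
Posterior precision = 0.00167553 + 0.00788146 = 0.00955699, giving posterior SD = 1/√0.00955699 = 10.229.
Posterior mean = (0.00167553·103.78 + 0.00788146·164.99) / 0.00955699 = 154.259.

Posterior mean ≈ 154.259; posterior SD ≈ 10.229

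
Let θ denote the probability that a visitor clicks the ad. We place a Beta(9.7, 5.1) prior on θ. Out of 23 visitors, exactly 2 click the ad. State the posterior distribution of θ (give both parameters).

Posterior: Beta(11.7, 26.1)

Observing 2 successes and 21 failures updates Beta(9.7, 5.1) by adding the success and failure counts to the two shape parameters: α = 9.7+2 = 11.7, β = 5.1+21 = 26.1.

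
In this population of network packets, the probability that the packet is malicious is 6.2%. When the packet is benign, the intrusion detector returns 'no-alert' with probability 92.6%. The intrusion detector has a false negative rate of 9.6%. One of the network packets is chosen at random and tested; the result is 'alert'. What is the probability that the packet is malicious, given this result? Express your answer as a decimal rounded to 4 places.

Let H be the event that the packet is malicious. P(H) = 0.062, so P(¬H) = 0.938. With E the 'alert' result, P(E|H) = 0.904 and P(E|¬H) = 0.074.
P(E) = 0.904·0.062 + 0.074·0.938 = 0.056048 + 0.069412 = 0.12546.
By Bayes' theorem, P(H|E) = 0.056048 / 0.12546 = 0.4467.

P(H | E) ≈ 0.4467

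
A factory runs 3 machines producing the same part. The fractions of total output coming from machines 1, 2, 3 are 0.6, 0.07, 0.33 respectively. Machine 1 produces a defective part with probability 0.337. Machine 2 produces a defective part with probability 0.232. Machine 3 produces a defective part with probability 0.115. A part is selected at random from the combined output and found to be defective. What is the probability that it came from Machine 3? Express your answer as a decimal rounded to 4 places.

Posterior probability ≈ 0.1480

P(defective|M1) = 0.337; P(defective|M2) = 0.232; P(defective|M3) = 0.115.
Prior × likelihood for each source: 0.6·0.337=0.2022, 0.07·0.232=0.01624, 0.33·0.115=0.03795. Summing gives P(defective) = 0.25639.
P(Machine 3 | defective) = 0.03795 / 0.25639 = 0.1480.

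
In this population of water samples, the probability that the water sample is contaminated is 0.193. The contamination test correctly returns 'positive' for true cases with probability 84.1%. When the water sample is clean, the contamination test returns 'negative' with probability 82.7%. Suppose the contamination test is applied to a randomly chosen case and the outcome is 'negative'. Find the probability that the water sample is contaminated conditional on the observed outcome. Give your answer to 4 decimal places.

P(H | E) ≈ 0.0440

Write H for 'the water sample is contaminated'. Prior odds H:¬H = 0.193/0.807 = 0.23916. For the 'negative' outcome, the likelihood ratio is 0.159/0.827 = 0.19226.
Posterior odds = 0.23916 × 0.19226 = 0.045981, so P(H|E) = 0.045981/(1+0.045981) = 0.0440.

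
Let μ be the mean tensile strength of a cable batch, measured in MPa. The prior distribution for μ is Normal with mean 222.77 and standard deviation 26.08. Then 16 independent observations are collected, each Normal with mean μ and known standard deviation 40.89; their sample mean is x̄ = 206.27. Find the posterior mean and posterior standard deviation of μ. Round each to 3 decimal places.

With known σ, the Normal prior is conjugate. Weight on the data is w = (n/σ²)/(n/σ² + 1/τ₀²) = 0.00956942/(0.00956942+0.00147023) = 0.86682.
Posterior mean = w·x̄ + (1−w)·μ₀ = 0.86682·206.27 + 0.13318·222.77 = 208.467. Posterior variance = 1/(0.00956942+0.00147023) = 90.5826, so SD = 9.517.

Posterior mean ≈ 208.467; posterior SD ≈ 9.517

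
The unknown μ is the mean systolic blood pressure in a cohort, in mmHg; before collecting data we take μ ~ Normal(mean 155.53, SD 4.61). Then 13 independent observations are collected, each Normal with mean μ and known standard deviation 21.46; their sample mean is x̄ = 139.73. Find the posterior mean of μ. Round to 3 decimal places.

Posterior mean ≈ 149.606

With known σ, the Normal prior is conjugate. Weight on the data is w = (n/σ²)/(n/σ² + 1/τ₀²) = 0.0282282/(0.0282282+0.0470542) = 0.37496.
Posterior mean = w·x̄ + (1−w)·μ₀ = 0.37496·139.73 + 0.62504·155.53 = 149.606.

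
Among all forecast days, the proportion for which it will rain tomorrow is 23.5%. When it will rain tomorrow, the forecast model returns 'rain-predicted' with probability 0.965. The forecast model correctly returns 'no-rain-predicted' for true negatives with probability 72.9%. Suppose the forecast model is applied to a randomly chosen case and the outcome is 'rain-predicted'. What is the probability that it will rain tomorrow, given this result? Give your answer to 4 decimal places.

Write H for 'it will rain tomorrow'. Prior odds H:¬H = 0.235/0.765 = 0.30719. For the 'rain-predicted' outcome, the likelihood ratio is 0.965/0.271 = 3.5609.
Posterior odds = 0.30719 × 3.5609 = 1.0939, so P(H|E) = 1.0939/(1+1.0939) = 0.5224.

P(H | E) ≈ 0.5224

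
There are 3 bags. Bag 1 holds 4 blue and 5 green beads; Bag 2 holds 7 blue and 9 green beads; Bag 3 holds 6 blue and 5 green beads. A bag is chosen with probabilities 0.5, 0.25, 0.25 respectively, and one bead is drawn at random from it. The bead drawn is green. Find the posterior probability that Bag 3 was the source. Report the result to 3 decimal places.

Posterior probability ≈ 0.214

Tabulate prior·likelihood by source: [1] prior 0.5, lik 0.5556, product 0.2778; [2] prior 0.25, lik 0.5625, product 0.1406; [3] prior 0.25, lik 0.4545, product 0.1136.
Normalizing constant = 0.53204; the posterior for Bag 3 is its product over the sum, 0.1136/0.53204 = 0.214.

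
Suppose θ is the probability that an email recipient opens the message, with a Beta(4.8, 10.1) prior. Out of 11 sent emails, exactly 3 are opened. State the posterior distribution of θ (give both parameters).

Observing 3 successes and 8 failures updates Beta(4.8, 10.1) by adding the success and failure counts to the two shape parameters: α = 4.8+3 = 7.8, β = 10.1+8 = 18.1.

Posterior: Beta(7.8, 18.1)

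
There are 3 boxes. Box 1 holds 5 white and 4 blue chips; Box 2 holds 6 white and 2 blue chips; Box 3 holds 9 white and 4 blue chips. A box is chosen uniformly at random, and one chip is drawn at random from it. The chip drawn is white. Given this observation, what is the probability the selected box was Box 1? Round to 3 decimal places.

Posterior probability ≈ 0.278

Tabulate prior·likelihood by source: [1] prior 0.333333, lik 0.5556, product 0.1852; [2] prior 0.333333, lik 0.75, product 0.2500; [3] prior 0.333333, lik 0.6923, product 0.2308.
Normalizing constant = 0.66595; the posterior for Box 1 is its product over the sum, 0.1852/0.66595 = 0.278.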